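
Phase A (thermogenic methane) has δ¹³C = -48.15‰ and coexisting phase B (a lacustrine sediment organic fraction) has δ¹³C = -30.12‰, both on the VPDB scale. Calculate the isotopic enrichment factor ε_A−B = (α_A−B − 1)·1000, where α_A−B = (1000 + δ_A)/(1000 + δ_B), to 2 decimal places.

-18.59‰

α_A−B = (1000 + -48.15) / (1000 + -30.12) = 951.85 / 969.88 = 0.981410
ε_A−B = (0.981410 − 1) × 1000 = -18.590‰
(The approximation ε ≈ δ_A − δ_B would give -18.03‰.)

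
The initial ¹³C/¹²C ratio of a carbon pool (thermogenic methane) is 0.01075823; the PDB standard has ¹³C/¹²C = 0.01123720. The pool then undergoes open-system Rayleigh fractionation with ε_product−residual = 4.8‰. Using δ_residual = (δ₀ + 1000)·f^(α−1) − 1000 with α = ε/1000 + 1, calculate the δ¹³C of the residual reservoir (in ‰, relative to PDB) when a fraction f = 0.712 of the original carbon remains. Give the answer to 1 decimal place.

-44.2‰

δ₀ = (0.01075823/0.01123720 − 1)×1000 = (0.957376 − 1)×1000 = -42.624‰
α − 1 = ε/1000 = 0.0048
f^(α−1) = 0.712^(0.0048) = 0.998371
δ_res = (-42.624 + 1000) × 0.998371 − 1000 = 955.817 − 1000 = -44.18‰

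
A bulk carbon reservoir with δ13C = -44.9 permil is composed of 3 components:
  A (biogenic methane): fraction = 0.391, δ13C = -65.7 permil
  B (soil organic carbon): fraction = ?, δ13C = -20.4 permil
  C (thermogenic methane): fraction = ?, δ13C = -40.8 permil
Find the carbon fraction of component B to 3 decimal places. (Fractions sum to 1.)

Let f_B and f_C be the unknown fractions; fractions sum to 1 so f_B + f_C = 0.609.
Mass balance: Σ fᵢ·δᵢ = δ_bulk ⇒ f_B·(-20.4) + f_C·(-40.8) = -44.9 − (-25.689) = -19.211
Substitute f_C = 0.609 − f_B:
f_B·(-20.4 − -40.8) = -19.211 − 0.609×(-40.8) = 5.636
f_B = 5.636 / 20.4 = 0.2763

0.276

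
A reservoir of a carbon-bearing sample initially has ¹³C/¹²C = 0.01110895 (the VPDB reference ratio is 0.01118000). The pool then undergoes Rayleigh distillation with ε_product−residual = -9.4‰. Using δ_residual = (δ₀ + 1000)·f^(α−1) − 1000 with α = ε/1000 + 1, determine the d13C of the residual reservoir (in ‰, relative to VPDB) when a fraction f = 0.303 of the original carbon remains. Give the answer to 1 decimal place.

4.9‰

δ₀ = (0.01110895/0.01118000 − 1)×1000 = (0.993645 − 1)×1000 = -6.355‰
α − 1 = ε/1000 = -0.0094
f^(α−1) = 0.303^(-0.0094) = 1.011287
δ_res = (-6.355 + 1000) × 1.011287 − 1000 = 1004.860 − 1000 = 4.86‰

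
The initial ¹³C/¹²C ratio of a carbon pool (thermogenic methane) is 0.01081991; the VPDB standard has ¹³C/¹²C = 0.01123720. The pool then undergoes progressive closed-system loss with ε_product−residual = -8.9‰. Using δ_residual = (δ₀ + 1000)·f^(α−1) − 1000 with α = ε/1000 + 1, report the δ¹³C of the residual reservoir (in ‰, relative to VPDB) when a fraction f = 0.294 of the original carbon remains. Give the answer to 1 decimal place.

δ₀ = (0.01081991/0.01123720 − 1)×1000 = (0.962865 − 1)×1000 = -37.135‰
α − 1 = ε/1000 = -0.0089
f^(α−1) = 0.294^(-0.0089) = 1.010955
δ_res = (-37.135 + 1000) × 1.010955 − 1000 = 973.413 − 1000 = -26.59‰

-26.6‰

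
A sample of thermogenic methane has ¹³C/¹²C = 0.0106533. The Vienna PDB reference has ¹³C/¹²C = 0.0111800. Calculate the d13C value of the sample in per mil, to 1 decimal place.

d13C = (R_sample / R_standard − 1) × 1000
R_sample / R_standard = 0.0106533 / 0.0111800 = 0.952889
d13C = (0.952889 − 1) × 1000 = -47.11 per mil

-47.1 per mil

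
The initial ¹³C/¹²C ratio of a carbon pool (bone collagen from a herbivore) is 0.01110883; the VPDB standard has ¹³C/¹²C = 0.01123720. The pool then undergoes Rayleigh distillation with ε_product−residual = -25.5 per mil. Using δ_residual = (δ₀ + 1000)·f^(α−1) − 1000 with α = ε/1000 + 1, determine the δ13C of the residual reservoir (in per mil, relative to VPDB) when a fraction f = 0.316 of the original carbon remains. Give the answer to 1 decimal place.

18.0 per mil

δ₀ = (0.01110883/0.01123720 − 1)×1000 = (0.988576 − 1)×1000 = -11.424 per mil
α − 1 = ε/1000 = -0.0255
f^(α−1) = 0.316^(-0.0255) = 1.029812
δ_res = (-11.424 + 1000) × 1.029812 − 1000 = 1018.048 − 1000 = 18.05 per mil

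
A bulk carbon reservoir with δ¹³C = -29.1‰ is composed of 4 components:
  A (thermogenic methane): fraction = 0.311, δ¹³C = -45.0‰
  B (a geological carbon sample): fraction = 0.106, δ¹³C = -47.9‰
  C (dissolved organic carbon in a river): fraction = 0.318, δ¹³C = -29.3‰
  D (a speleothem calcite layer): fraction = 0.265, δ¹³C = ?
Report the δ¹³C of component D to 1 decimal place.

-2.7‰

Isotope mass balance: δ_bulk = Σ fᵢ·δᵢ.
-29.1 = 0.311×(-45.0) + 0.106×(-47.9) + 0.318×(-29.3) + 0.265×δ_D
0.265·δ_D = -29.1 − (-28.390) = -0.710
δ_D = -0.710 / 0.265 = -2.68‰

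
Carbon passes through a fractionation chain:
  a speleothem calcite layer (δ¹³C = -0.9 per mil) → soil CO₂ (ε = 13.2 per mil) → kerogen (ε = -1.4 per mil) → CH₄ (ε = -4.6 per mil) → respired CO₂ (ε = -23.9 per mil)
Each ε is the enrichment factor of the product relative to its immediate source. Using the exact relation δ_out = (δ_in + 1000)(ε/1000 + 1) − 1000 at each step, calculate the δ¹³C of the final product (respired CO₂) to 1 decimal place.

-17.8 per mil

step 1: δ = (-0.90 + 1000)·(13.2/1000 + 1) − 1000 = 12.29 per mil
step 2: δ = (12.29 + 1000)·(-1.4/1000 + 1) − 1000 = 10.87 per mil
step 3: δ = (10.87 + 1000)·(-4.6/1000 + 1) − 1000 = 6.22 per mil
step 4: δ = (6.22 + 1000)·(-23.9/1000 + 1) − 1000 = -17.83 per mil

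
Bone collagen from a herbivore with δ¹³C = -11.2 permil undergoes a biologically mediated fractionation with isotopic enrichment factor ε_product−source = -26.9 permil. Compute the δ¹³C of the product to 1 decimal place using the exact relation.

Exactly, δ_product = (δ_source + 1000)·(ε/1000 + 1) − 1000.
δ_product = (-11.2 + 1000) × (-26.9/1000 + 1) − 1000
δ_product = -37.80 permil

-37.8 permil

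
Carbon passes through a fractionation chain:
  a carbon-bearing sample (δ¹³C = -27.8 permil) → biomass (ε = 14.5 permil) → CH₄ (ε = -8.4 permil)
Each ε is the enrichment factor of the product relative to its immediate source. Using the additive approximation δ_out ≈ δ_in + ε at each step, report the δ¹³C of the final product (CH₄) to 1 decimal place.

step 1: δ ≈ -27.8 + (14.5) = -13.3 permil
step 2: δ ≈ -13.3 + (-8.4) = -21.7 permil

-21.7 permil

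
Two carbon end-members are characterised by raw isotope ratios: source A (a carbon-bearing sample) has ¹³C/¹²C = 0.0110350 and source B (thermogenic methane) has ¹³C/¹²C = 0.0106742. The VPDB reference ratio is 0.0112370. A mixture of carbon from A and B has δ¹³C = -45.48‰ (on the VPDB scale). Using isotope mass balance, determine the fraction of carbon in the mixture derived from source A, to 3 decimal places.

δ_A = (0.0110350/0.0112370 − 1)×1000 = (0.982024 − 1)×1000 = -17.976‰
δ_B = (0.0106742/0.0112370 − 1)×1000 = (0.949915 − 1)×1000 = -50.085‰
f_A = (δ_mix − δ_B)/(δ_A − δ_B) = (-45.48 − (-50.085))/(-17.976 − (-50.085))
f_A = 4.605 / 32.108 = 0.1434

0.143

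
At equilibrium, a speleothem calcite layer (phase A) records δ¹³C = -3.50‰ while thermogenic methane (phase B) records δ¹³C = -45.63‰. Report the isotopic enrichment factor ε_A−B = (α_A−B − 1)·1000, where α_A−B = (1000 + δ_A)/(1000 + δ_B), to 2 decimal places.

α_A−B = (1000 + -3.50) / (1000 + -45.63) = 996.50 / 954.37 = 1.044144
ε_A−B = (1.044144 − 1) × 1000 = 44.144‰
(The approximation ε ≈ δ_A − δ_B would give 42.13‰.)

44.14‰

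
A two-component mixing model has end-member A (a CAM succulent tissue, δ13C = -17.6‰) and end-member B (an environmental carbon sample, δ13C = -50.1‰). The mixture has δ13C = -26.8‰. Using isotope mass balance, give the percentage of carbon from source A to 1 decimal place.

δ_mix = f_A·δ_A + (1 − f_A)·δ_B  ⇒  f_A = (δ_mix − δ_B)/(δ_A − δ_B)
f_A = (-26.8 − (-50.1)) / (-17.6 − (-50.1))
f_A = 23.3 / 32.5 = 0.7169

71.7%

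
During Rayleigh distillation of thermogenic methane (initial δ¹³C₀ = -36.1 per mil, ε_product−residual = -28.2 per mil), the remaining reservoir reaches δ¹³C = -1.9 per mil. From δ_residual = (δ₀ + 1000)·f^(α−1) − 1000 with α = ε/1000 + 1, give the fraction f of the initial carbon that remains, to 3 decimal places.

0.290

α − 1 = ε/1000 = -0.0282
(δ_res + 1000)/(δ₀ + 1000) = (-1.9 + 1000)/(-36.1 + 1000) = 998.1/963.9 = 1.035481
f = 1.035481^(1/-0.0282) = exp(ln(1.035481)/-0.0282) = exp(0.03487/-0.0282)
f = exp(-1.2364) = 0.2904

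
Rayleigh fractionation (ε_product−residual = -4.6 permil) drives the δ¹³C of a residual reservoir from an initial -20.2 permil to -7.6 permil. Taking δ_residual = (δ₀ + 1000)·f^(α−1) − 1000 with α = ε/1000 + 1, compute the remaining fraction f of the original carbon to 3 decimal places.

0.062

α − 1 = ε/1000 = -0.0046
(δ_res + 1000)/(δ₀ + 1000) = (-7.6 + 1000)/(-20.2 + 1000) = 992.4/979.8 = 1.012860
f = 1.012860^(1/-0.0046) = exp(ln(1.012860)/-0.0046) = exp(0.01278/-0.0046)
f = exp(-2.7778) = 0.0622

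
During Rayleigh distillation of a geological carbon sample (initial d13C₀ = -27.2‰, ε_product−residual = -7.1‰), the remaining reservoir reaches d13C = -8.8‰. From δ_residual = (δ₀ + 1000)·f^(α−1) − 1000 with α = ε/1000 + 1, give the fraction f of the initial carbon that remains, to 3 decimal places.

0.071

α − 1 = ε/1000 = -0.0071
(δ_res + 1000)/(δ₀ + 1000) = (-8.8 + 1000)/(-27.2 + 1000) = 991.2/972.8 = 1.018914
f = 1.018914^(1/-0.0071) = exp(ln(1.018914)/-0.0071) = exp(0.01874/-0.0071)
f = exp(-2.6391) = 0.0714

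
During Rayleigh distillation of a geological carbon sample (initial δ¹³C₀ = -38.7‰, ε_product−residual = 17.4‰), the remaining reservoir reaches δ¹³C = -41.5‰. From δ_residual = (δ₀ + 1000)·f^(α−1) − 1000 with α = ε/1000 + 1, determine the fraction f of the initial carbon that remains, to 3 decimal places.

0.846

α − 1 = ε/1000 = 0.0174
(δ_res + 1000)/(δ₀ + 1000) = (-41.5 + 1000)/(-38.7 + 1000) = 958.5/961.3 = 0.997087
f = 0.997087^(1/0.0174) = exp(ln(0.997087)/0.0174) = exp(-0.00292/0.0174)
f = exp(-0.1676) = 0.8457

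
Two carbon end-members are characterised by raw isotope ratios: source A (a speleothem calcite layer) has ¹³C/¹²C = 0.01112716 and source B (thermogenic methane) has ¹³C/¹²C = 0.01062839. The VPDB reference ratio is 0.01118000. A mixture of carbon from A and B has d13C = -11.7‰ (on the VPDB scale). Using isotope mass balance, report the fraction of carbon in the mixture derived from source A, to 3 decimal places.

0.844

δ_A = (0.01112716/0.01118000 − 1)×1000 = (0.995274 − 1)×1000 = -4.726‰
δ_B = (0.01062839/0.01118000 − 1)×1000 = (0.950661 − 1)×1000 = -49.339‰
f_A = (δ_mix − δ_B)/(δ_A − δ_B) = (-11.7 − (-49.339))/(-4.726 − (-49.339))
f_A = 37.639 / 44.613 = 0.8437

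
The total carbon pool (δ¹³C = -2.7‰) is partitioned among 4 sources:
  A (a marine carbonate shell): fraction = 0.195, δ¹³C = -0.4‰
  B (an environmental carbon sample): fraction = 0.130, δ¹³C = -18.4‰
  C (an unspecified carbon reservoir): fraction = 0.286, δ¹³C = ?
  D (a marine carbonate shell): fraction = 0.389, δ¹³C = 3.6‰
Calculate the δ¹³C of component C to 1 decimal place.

-5.7‰

Isotope mass balance: δ_bulk = Σ fᵢ·δᵢ.
-2.7 = 0.195×(-0.4) + 0.130×(-18.4) + 0.286×δ_C + 0.389×(3.6)
0.286·δ_C = -2.7 − (-1.070) = -1.630
δ_C = -1.630 / 0.286 = -5.70‰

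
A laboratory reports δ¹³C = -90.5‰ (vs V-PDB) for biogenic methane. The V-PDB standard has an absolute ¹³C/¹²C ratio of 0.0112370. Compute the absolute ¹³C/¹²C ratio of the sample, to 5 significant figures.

R_sample = R_standard × (δ¹³C/1000 + 1)
R_sample = 0.0112370 × (-90.5/1000 + 1) = 0.0112370 × 0.909500
R_sample = 0.0102201

0.010220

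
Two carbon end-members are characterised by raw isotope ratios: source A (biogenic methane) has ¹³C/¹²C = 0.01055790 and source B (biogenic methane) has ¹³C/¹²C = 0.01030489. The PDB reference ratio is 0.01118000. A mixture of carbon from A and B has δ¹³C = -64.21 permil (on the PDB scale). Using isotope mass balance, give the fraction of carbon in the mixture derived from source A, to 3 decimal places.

δ_A = (0.01055790/0.01118000 − 1)×1000 = (0.944356 − 1)×1000 = -55.644 permil
δ_B = (0.01030489/0.01118000 − 1)×1000 = (0.921725 − 1)×1000 = -78.275 permil
f_A = (δ_mix − δ_B)/(δ_A − δ_B) = (-64.21 − (-78.275))/(-55.644 − (-78.275))
f_A = 14.065 / 22.631 = 0.6215

0.621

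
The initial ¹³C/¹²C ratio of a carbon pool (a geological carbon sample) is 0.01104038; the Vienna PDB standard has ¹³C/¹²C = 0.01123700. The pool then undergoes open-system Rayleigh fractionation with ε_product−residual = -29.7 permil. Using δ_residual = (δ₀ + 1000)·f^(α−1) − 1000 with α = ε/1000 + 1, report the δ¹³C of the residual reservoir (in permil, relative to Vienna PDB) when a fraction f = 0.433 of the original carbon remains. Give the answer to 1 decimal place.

7.2 permil

δ₀ = (0.01104038/0.01123700 − 1)×1000 = (0.982502 − 1)×1000 = -17.498 permil
α − 1 = ε/1000 = -0.0297
f^(α−1) = 0.433^(-0.0297) = 1.025171
δ_res = (-17.498 + 1000) × 1.025171 − 1000 = 1007.233 − 1000 = 7.23 permil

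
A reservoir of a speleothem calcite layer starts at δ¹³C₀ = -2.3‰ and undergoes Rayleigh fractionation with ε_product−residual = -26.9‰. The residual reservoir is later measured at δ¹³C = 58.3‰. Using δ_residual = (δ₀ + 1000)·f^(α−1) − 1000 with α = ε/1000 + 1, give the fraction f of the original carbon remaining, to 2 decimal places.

0.11

α − 1 = ε/1000 = -0.0269
(δ_res + 1000)/(δ₀ + 1000) = (58.3 + 1000)/(-2.3 + 1000) = 1058.3/997.7 = 1.060740
f = 1.060740^(1/-0.0269) = exp(ln(1.060740)/-0.0269) = exp(0.05897/-0.0269)
f = exp(-2.1921) = 0.1117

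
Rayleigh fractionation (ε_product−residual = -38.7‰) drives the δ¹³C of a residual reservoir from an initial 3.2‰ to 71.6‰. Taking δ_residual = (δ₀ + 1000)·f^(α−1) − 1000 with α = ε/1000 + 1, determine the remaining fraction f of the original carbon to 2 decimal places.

0.18

α − 1 = ε/1000 = -0.0387
(δ_res + 1000)/(δ₀ + 1000) = (71.6 + 1000)/(3.2 + 1000) = 1071.6/1003.2 = 1.068182
f = 1.068182^(1/-0.0387) = exp(ln(1.068182)/-0.0387) = exp(0.06596/-0.0387)
f = exp(-1.7043) = 0.1819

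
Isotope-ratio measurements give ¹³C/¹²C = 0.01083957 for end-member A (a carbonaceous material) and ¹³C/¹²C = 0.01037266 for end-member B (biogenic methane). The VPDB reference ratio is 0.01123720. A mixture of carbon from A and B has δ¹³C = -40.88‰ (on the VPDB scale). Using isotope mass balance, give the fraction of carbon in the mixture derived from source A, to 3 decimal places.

0.868

δ_A = (0.01083957/0.01123720 − 1)×1000 = (0.964615 − 1)×1000 = -35.385‰
δ_B = (0.01037266/0.01123720 − 1)×1000 = (0.923064 − 1)×1000 = -76.936‰
f_A = (δ_mix − δ_B)/(δ_A − δ_B) = (-40.88 − (-76.936))/(-35.385 − (-76.936))
f_A = 36.056 / 41.550 = 0.8678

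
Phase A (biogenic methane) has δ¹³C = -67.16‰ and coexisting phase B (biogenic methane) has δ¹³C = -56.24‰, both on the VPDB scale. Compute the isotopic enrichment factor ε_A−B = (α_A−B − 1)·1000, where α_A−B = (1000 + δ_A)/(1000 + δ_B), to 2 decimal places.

α_A−B = (1000 + -67.16) / (1000 + -56.24) = 932.84 / 943.76 = 0.988429
ε_A−B = (0.988429 − 1) × 1000 = -11.571‰
(The approximation ε ≈ δ_A − δ_B would give -10.92‰.)

-11.57‰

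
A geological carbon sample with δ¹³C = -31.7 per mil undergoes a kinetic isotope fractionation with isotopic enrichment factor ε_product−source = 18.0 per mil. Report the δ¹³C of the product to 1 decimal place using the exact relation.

Exactly, δ_product = (δ_source + 1000)·(ε/1000 + 1) − 1000.
δ_product = (-31.7 + 1000) × (18.0/1000 + 1) − 1000
δ_product = -14.27 per mil

-14.3 per mil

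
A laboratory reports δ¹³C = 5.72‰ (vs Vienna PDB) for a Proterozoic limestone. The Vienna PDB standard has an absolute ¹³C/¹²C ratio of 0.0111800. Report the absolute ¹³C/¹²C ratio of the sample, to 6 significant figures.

0.0112439

R_sample = R_standard × (δ¹³C/1000 + 1)
R_sample = 0.0111800 × (5.72/1000 + 1) = 0.0111800 × 1.005720
R_sample = 0.0112439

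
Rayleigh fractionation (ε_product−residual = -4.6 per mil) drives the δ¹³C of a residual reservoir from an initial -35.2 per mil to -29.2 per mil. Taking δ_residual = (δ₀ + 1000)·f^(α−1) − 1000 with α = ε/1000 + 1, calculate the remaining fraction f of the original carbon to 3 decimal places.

0.260

α − 1 = ε/1000 = -0.0046
(δ_res + 1000)/(δ₀ + 1000) = (-29.2 + 1000)/(-35.2 + 1000) = 970.8/964.8 = 1.006219
f = 1.006219^(1/-0.0046) = exp(ln(1.006219)/-0.0046) = exp(0.00620/-0.0046)
f = exp(-1.3477) = 0.2598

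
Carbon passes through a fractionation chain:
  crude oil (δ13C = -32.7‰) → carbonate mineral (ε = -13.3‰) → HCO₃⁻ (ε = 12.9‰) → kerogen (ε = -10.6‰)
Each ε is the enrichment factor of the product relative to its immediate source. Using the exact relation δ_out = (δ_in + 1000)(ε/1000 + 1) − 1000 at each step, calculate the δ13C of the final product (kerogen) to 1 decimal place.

step 1: δ = (-32.70 + 1000)·(-13.3/1000 + 1) − 1000 = -45.57‰
step 2: δ = (-45.57 + 1000)·(12.9/1000 + 1) − 1000 = -33.25‰
step 3: δ = (-33.25 + 1000)·(-10.6/1000 + 1) − 1000 = -43.50‰

-43.5‰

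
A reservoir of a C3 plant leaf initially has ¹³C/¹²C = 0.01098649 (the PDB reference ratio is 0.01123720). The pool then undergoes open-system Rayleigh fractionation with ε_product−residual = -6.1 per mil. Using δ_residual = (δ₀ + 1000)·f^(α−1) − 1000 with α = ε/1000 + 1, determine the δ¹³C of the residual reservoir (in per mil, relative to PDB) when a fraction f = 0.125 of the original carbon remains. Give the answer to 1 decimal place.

δ₀ = (0.01098649/0.01123720 − 1)×1000 = (0.977689 − 1)×1000 = -22.311 per mil
α − 1 = ε/1000 = -0.0061
f^(α−1) = 0.125^(-0.0061) = 1.012765
δ_res = (-22.311 + 1000) × 1.012765 − 1000 = 990.170 − 1000 = -9.83 per mil

-9.8 per mil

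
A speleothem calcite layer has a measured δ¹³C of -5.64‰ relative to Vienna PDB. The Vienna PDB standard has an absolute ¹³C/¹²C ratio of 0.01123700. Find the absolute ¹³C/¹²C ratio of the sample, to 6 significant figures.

0.0111736

R_sample = R_standard × (δ¹³C/1000 + 1)
R_sample = 0.01123700 × (-5.64/1000 + 1) = 0.01123700 × 0.994360
R_sample = 0.0111736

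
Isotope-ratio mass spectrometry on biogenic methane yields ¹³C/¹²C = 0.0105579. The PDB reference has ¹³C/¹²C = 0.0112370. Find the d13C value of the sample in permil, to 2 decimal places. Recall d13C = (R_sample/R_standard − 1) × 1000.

-60.43 permil

d13C = (R_sample / R_standard − 1) × 1000
R_sample / R_standard = 0.0105579 / 0.0112370 = 0.939566
d13C = (0.939566 − 1) × 1000 = -60.434 permil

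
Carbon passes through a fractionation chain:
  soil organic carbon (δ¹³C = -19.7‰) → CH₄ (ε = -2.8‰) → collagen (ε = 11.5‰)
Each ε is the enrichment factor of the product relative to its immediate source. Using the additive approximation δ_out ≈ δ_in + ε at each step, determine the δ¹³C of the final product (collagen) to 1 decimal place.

-11.0‰

step 1: δ ≈ -19.7 + (-2.8) = -22.5‰
step 2: δ ≈ -22.5 + (11.5) = -11.0‰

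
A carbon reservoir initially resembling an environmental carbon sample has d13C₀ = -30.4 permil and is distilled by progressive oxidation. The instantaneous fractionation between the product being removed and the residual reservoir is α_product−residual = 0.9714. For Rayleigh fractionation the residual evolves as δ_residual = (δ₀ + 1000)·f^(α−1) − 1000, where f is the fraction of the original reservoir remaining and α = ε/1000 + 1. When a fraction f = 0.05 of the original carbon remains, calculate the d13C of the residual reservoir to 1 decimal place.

56.3 permil

Rayleigh residual: δ_res = (δ₀ + 1000)·f^(α−1) − 1000
α − 1 = -0.02860
f^(α−1) = 0.05^(-0.02860) = 1.089455
δ_res = (-30.4 + 1000) × 1.089455 − 1000 = 1056.336 − 1000 = 56.34 permil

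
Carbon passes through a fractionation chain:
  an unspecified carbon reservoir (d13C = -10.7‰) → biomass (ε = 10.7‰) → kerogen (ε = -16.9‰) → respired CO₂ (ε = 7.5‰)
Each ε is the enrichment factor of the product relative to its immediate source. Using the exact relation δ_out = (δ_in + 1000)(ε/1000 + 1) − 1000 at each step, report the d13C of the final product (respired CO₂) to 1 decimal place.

-9.6‰

step 1: δ = (-10.70 + 1000)·(10.7/1000 + 1) − 1000 = -0.11‰
step 2: δ = (-0.11 + 1000)·(-16.9/1000 + 1) − 1000 = -17.01‰
step 3: δ = (-17.01 + 1000)·(7.5/1000 + 1) − 1000 = -9.64‰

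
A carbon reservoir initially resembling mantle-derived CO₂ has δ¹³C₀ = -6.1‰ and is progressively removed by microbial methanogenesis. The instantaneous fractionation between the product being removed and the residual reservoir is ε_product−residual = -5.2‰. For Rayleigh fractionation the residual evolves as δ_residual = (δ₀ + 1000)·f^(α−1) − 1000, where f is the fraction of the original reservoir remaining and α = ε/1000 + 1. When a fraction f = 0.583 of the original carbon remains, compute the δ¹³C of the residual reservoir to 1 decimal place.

Rayleigh residual: δ_res = (δ₀ + 1000)·f^(α−1) − 1000
α = ε/1000 + 1 = 0.99480, so α − 1 = -0.00520
f^(α−1) = 0.583^(-0.00520) = 1.002810
δ_res = (-6.1 + 1000) × 1.002810 − 1000 = 996.693 − 1000 = -3.31‰

-3.3‰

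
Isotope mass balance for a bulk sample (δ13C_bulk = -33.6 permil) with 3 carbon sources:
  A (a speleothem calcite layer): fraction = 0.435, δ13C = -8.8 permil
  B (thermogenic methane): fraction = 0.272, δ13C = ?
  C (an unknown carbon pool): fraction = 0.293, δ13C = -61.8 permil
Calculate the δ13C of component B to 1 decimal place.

-42.9 permil

Isotope mass balance: δ_bulk = Σ fᵢ·δᵢ.
-33.6 = 0.435×(-8.8) + 0.272×δ_B + 0.293×(-61.8)
0.272·δ_B = -33.6 − (-21.935) = -11.665
δ_B = -11.665 / 0.272 = -42.88 permil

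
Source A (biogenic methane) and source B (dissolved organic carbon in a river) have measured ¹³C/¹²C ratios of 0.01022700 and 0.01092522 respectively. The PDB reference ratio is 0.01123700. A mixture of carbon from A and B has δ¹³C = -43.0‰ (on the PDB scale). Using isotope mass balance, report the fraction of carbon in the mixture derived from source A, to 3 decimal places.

0.245

δ_A = (0.01022700/0.01123700 − 1)×1000 = (0.910118 − 1)×1000 = -89.882‰
δ_B = (0.01092522/0.01123700 − 1)×1000 = (0.972254 − 1)×1000 = -27.746‰
f_A = (δ_mix − δ_B)/(δ_A − δ_B) = (-43.0 − (-27.746))/(-89.882 − (-27.746))
f_A = -15.254 / -62.136 = 0.2455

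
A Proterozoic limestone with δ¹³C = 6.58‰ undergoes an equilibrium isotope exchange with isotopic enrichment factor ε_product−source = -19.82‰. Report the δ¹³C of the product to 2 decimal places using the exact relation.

-13.37‰

Exactly, δ_product = (δ_source + 1000)·(ε/1000 + 1) − 1000.
δ_product = (6.58 + 1000) × (-19.82/1000 + 1) − 1000
δ_product = -13.370‰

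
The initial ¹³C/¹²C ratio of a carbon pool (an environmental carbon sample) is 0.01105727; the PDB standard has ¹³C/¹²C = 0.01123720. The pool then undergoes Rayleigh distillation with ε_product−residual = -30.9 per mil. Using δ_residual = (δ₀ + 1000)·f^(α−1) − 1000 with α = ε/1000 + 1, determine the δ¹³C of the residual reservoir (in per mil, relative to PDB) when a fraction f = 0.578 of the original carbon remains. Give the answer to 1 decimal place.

0.8 per mil

δ₀ = (0.01105727/0.01123720 − 1)×1000 = (0.983988 − 1)×1000 = -16.012 per mil
α − 1 = ε/1000 = -0.0309
f^(α−1) = 0.578^(-0.0309) = 1.017083
δ_res = (-16.012 + 1000) × 1.017083 − 1000 = 1000.798 − 1000 = 0.80 per mil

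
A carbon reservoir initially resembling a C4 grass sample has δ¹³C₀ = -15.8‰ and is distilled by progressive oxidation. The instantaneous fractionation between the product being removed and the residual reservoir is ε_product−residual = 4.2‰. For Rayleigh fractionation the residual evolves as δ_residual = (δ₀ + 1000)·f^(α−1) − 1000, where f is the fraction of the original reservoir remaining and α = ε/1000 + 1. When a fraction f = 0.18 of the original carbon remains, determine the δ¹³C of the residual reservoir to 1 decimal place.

Rayleigh residual: δ_res = (δ₀ + 1000)·f^(α−1) − 1000
α = ε/1000 + 1 = 1.00420, so α − 1 = 0.00420
f^(α−1) = 0.18^(0.00420) = 0.992824
δ_res = (-15.8 + 1000) × 0.992824 − 1000 = 977.137 − 1000 = -22.86‰

-22.9‰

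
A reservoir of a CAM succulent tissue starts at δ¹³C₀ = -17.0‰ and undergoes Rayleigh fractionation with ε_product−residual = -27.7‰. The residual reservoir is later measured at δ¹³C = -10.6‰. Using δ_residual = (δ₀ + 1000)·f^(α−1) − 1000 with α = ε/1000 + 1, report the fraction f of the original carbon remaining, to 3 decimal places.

0.791

α − 1 = ε/1000 = -0.0277
(δ_res + 1000)/(δ₀ + 1000) = (-10.6 + 1000)/(-17.0 + 1000) = 989.4/983.0 = 1.006511
f = 1.006511^(1/-0.0277) = exp(ln(1.006511)/-0.0277) = exp(0.00649/-0.0277)
f = exp(-0.2343) = 0.7911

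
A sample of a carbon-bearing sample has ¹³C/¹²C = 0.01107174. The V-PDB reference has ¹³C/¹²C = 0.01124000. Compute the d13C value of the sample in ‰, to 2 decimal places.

d13C = (R_sample / R_standard − 1) × 1000
R_sample / R_standard = 0.01107174 / 0.01124000 = 0.985030
d13C = (0.985030 − 1) × 1000 = -14.970‰

-14.97‰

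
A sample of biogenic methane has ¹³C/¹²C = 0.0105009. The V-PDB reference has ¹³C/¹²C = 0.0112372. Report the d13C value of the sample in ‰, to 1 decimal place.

-65.5‰

d13C = (R_sample / R_standard − 1) × 1000
R_sample / R_standard = 0.0105009 / 0.0112372 = 0.934477
d13C = (0.934477 − 1) × 1000 = -65.52‰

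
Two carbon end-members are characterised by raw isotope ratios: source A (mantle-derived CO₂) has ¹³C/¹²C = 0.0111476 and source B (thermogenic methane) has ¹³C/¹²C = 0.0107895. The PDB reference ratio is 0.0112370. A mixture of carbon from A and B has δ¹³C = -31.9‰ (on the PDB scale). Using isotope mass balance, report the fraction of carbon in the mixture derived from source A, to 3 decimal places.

δ_A = (0.0111476/0.0112370 − 1)×1000 = (0.992044 − 1)×1000 = -7.956‰
δ_B = (0.0107895/0.0112370 − 1)×1000 = (0.960176 − 1)×1000 = -39.824‰
f_A = (δ_mix − δ_B)/(δ_A − δ_B) = (-31.9 − (-39.824))/(-7.956 − (-39.824))
f_A = 7.924 / 31.868 = 0.2486

0.249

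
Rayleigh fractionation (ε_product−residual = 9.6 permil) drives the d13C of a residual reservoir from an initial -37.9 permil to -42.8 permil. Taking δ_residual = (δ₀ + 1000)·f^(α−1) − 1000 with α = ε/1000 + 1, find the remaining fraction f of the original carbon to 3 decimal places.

α − 1 = ε/1000 = 0.0096
(δ_res + 1000)/(δ₀ + 1000) = (-42.8 + 1000)/(-37.9 + 1000) = 957.2/962.1 = 0.994907
f = 0.994907^(1/0.0096) = exp(ln(0.994907)/0.0096) = exp(-0.00511/0.0096)
f = exp(-0.5319) = 0.5875

0.587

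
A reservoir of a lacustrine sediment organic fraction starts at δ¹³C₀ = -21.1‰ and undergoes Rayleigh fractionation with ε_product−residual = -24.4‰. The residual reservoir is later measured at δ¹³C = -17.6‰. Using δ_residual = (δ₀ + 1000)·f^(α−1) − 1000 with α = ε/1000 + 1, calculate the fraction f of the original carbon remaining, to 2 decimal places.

0.86

α − 1 = ε/1000 = -0.0244
(δ_res + 1000)/(δ₀ + 1000) = (-17.6 + 1000)/(-21.1 + 1000) = 982.4/978.9 = 1.003575
f = 1.003575^(1/-0.0244) = exp(ln(1.003575)/-0.0244) = exp(0.00357/-0.0244)
f = exp(-0.1463) = 0.8639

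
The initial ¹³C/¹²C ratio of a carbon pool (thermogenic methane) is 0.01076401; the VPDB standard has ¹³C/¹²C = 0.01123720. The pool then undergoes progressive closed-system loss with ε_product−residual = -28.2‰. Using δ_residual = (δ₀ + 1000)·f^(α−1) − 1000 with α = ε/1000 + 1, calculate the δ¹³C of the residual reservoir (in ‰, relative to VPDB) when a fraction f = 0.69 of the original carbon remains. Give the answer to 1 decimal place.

δ₀ = (0.01076401/0.01123720 − 1)×1000 = (0.957891 − 1)×1000 = -42.109‰
α − 1 = ε/1000 = -0.0282
f^(α−1) = 0.69^(-0.0282) = 1.010519
δ_res = (-42.109 + 1000) × 1.010519 − 1000 = 967.967 − 1000 = -32.03‰

-32.0‰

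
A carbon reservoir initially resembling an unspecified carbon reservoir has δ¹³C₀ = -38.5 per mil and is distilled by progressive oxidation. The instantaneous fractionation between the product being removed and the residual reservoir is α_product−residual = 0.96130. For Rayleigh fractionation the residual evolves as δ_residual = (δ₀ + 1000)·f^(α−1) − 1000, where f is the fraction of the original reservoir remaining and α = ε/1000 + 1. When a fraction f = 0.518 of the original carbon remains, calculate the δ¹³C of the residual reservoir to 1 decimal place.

-13.7 per mil

Rayleigh residual: δ_res = (δ₀ + 1000)·f^(α−1) − 1000
α − 1 = -0.03870
f^(α−1) = 0.518^(-0.03870) = 1.025783
δ_res = (-38.5 + 1000) × 1.025783 − 1000 = 986.290 − 1000 = -13.71 per mil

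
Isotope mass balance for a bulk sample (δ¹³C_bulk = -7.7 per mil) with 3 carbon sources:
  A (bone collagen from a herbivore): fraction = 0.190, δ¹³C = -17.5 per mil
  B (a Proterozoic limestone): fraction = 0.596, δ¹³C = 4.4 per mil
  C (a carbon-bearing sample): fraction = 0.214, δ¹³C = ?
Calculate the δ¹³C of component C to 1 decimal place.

-32.7 per mil

Isotope mass balance: δ_bulk = Σ fᵢ·δᵢ.
-7.7 = 0.190×(-17.5) + 0.596×(4.4) + 0.214×δ_C
0.214·δ_C = -7.7 − (-0.703) = -6.997
δ_C = -6.997 / 0.214 = -32.70 per mil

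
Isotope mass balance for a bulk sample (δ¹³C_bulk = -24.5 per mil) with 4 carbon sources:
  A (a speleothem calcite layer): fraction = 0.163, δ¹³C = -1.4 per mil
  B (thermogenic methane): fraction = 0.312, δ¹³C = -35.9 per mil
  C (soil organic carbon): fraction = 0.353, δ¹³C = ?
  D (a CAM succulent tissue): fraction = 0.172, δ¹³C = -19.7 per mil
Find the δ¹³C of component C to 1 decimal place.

Isotope mass balance: δ_bulk = Σ fᵢ·δᵢ.
-24.5 = 0.163×(-1.4) + 0.312×(-35.9) + 0.353×δ_C + 0.172×(-19.7)
0.353·δ_C = -24.5 − (-14.817) = -9.683
δ_C = -9.683 / 0.353 = -27.43 per mil

-27.4 per mil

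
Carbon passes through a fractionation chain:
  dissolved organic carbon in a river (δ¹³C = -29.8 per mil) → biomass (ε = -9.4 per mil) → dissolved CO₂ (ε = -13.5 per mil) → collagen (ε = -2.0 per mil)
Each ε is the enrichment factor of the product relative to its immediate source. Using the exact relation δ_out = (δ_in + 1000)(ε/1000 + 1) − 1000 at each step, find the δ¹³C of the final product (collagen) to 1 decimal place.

step 1: δ = (-29.80 + 1000)·(-9.4/1000 + 1) − 1000 = -38.92 per mil
step 2: δ = (-38.92 + 1000)·(-13.5/1000 + 1) − 1000 = -51.89 per mil
step 3: δ = (-51.89 + 1000)·(-2.0/1000 + 1) − 1000 = -53.79 per mil

-53.8 per mil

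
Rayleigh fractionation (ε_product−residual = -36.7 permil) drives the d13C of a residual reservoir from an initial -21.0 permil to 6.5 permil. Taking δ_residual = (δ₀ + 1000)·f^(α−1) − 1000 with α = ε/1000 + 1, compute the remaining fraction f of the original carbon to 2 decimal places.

0.47

α − 1 = ε/1000 = -0.0367
(δ_res + 1000)/(δ₀ + 1000) = (6.5 + 1000)/(-21.0 + 1000) = 1006.5/979.0 = 1.028090
f = 1.028090^(1/-0.0367) = exp(ln(1.028090)/-0.0367) = exp(0.02770/-0.0367)
f = exp(-0.7548) = 0.4701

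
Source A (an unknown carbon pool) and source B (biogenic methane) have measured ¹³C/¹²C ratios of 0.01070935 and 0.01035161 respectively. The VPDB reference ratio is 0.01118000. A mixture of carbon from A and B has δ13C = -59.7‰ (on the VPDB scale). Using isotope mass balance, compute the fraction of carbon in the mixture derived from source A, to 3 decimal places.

0.450

δ_A = (0.01070935/0.01118000 − 1)×1000 = (0.957903 − 1)×1000 = -42.097‰
δ_B = (0.01035161/0.01118000 − 1)×1000 = (0.925904 − 1)×1000 = -74.096‰
f_A = (δ_mix − δ_B)/(δ_A − δ_B) = (-59.7 − (-74.096))/(-42.097 − (-74.096))
f_A = 14.396 / 31.998 = 0.4499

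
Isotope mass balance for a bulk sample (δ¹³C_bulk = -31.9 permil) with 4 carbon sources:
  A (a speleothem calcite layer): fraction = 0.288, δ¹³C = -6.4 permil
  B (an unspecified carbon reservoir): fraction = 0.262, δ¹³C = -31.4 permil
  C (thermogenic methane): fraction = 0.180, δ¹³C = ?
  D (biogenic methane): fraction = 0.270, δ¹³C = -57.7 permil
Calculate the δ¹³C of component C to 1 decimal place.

Isotope mass balance: δ_bulk = Σ fᵢ·δᵢ.
-31.9 = 0.288×(-6.4) + 0.262×(-31.4) + 0.180×δ_C + 0.270×(-57.7)
0.180·δ_C = -31.9 − (-25.649) = -6.251
δ_C = -6.251 / 0.180 = -34.73 permil

-34.7 permil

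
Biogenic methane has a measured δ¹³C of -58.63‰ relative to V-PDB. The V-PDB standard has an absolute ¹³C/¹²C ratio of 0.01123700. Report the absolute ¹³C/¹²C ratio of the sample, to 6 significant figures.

R_sample = R_standard × (δ¹³C/1000 + 1)
R_sample = 0.01123700 × (-58.63/1000 + 1) = 0.01123700 × 0.941370
R_sample = 0.0105782

0.0105782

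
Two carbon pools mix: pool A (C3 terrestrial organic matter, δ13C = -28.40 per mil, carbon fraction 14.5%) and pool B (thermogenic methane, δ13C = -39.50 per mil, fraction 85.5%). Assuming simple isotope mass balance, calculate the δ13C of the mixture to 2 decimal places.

-37.89 per mil

δ_mix = f_A·δ_A + f_B·δ_B
δ_mix = 0.145 × (-28.40) + 0.855 × (-39.50)
δ_mix = -4.118 + -33.773 = -37.891 per mil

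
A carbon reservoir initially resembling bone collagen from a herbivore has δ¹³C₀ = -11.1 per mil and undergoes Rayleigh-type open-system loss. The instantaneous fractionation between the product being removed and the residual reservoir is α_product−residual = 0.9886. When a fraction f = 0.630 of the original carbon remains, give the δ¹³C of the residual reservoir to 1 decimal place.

-5.9 per mil

Rayleigh residual: δ_res = (δ₀ + 1000)·f^(α−1) − 1000
α − 1 = -0.01140
f^(α−1) = 0.630^(-0.01140) = 1.005281
δ_res = (-11.1 + 1000) × 1.005281 − 1000 = 994.122 − 1000 = -5.88 per mil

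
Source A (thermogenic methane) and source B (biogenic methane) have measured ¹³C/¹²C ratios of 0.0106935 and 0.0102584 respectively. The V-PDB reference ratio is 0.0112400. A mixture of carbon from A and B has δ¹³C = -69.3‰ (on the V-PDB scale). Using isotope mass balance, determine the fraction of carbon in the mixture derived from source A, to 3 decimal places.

0.466

δ_A = (0.0106935/0.0112400 − 1)×1000 = (0.951379 − 1)×1000 = -48.621‰
δ_B = (0.0102584/0.0112400 − 1)×1000 = (0.912669 − 1)×1000 = -87.331‰
f_A = (δ_mix − δ_B)/(δ_A − δ_B) = (-69.3 − (-87.331))/(-48.621 − (-87.331))
f_A = 18.031 / 38.710 = 0.4658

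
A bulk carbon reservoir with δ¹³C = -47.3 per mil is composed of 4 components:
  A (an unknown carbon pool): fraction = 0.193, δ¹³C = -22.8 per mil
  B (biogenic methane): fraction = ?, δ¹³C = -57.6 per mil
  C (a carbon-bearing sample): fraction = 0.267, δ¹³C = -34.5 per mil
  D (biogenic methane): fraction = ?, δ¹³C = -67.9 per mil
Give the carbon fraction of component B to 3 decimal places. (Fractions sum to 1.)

0.289

Let f_B and f_D be the unknown fractions; fractions sum to 1 so f_B + f_D = 0.540.
Mass balance: Σ fᵢ·δᵢ = δ_bulk ⇒ f_B·(-57.6) + f_D·(-67.9) = -47.3 − (-13.612) = -33.688
Substitute f_D = 0.540 − f_B:
f_B·(-57.6 − -67.9) = -33.688 − 0.540×(-67.9) = 2.978
f_B = 2.978 / 10.3 = 0.2891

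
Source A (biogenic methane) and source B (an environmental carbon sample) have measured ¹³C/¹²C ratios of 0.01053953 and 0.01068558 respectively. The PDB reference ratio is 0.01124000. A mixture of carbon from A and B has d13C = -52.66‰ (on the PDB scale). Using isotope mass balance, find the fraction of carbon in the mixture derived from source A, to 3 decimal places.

0.257

δ_A = (0.01053953/0.01124000 − 1)×1000 = (0.937681 − 1)×1000 = -62.319‰
δ_B = (0.01068558/0.01124000 − 1)×1000 = (0.950674 − 1)×1000 = -49.326‰
f_A = (δ_mix − δ_B)/(δ_A − δ_B) = (-52.66 − (-49.326))/(-62.319 − (-49.326))
f_A = -3.334 / -12.994 = 0.2566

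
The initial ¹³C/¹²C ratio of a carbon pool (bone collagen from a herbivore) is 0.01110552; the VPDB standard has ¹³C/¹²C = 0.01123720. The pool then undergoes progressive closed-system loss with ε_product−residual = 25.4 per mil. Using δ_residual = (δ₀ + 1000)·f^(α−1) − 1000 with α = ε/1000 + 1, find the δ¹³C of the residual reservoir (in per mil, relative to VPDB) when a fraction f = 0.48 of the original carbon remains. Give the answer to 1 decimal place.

-30.0 per mil

δ₀ = (0.01110552/0.01123720 − 1)×1000 = (0.988282 − 1)×1000 = -11.718 per mil
α − 1 = ε/1000 = 0.0254
f^(α−1) = 0.48^(0.0254) = 0.981530
δ_res = (-11.718 + 1000) × 0.981530 − 1000 = 970.028 − 1000 = -29.97 per mil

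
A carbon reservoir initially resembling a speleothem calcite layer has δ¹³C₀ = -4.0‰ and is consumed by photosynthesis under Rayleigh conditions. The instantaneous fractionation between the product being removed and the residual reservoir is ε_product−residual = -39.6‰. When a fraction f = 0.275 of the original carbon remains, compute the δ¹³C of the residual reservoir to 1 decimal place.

Rayleigh residual: δ_res = (δ₀ + 1000)·f^(α−1) − 1000
α = ε/1000 + 1 = 0.96040, so α − 1 = -0.03960
f^(α−1) = 0.275^(-0.03960) = 1.052452
δ_res = (-4.0 + 1000) × 1.052452 − 1000 = 1048.242 − 1000 = 48.24‰

48.2‰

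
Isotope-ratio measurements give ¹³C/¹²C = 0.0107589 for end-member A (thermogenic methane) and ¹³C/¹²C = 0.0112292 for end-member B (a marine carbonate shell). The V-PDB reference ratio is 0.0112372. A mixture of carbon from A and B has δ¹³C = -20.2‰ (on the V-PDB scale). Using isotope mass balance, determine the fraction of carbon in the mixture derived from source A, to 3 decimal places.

δ_A = (0.0107589/0.0112372 − 1)×1000 = (0.957436 − 1)×1000 = -42.564‰
δ_B = (0.0112292/0.0112372 − 1)×1000 = (0.999288 − 1)×1000 = -0.712‰
f_A = (δ_mix − δ_B)/(δ_A − δ_B) = (-20.2 − (-0.712))/(-42.564 − (-0.712))
f_A = -19.488 / -41.852 = 0.4656

0.466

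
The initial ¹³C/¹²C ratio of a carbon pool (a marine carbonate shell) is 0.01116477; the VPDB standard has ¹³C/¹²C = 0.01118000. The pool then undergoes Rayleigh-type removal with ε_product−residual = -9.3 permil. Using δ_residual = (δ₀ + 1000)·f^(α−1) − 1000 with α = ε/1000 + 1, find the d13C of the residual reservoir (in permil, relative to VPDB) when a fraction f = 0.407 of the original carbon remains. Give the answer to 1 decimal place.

7.0 permil

δ₀ = (0.01116477/0.01118000 − 1)×1000 = (0.998638 − 1)×1000 = -1.362 permil
α − 1 = ε/1000 = -0.0093
f^(α−1) = 0.407^(-0.0093) = 1.008395
δ_res = (-1.362 + 1000) × 1.008395 − 1000 = 1007.022 − 1000 = 7.02 permil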